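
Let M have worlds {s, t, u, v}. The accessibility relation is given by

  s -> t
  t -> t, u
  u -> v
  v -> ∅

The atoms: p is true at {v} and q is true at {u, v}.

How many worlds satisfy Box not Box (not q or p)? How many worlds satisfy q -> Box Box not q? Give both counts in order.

2 and 4

For Box not Box (not q or p):
s: successors {t}; not Box (not q or p) there: t:T. ✓
t: successors {t, u}; not Box (not q or p) there: t:T, u:F. ✗
u: successors {v}; not Box (not q or p) there: v:F. ✗
v: no successors, so Box not Box (not q or p) holds vacuously. ✓
— 2 worlds.
For q -> Box Box not q:
s: q is F, Box Box not q is F. ✓
t: q is F, Box Box not q is F. ✓
u: q is T, Box Box not q is T. ✓
v: q is T, Box Box not q is T. ✓
— 4 worlds.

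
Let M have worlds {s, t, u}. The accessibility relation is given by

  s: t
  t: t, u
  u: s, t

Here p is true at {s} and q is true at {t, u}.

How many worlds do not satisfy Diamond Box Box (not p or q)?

1

s: successors {t}; Box Box (not p or q) there: t:F. ✗
t: successors {t, u}; Box Box (not p or q) there: t:F, u:T. ✓
u: successors {s, t}; Box Box (not p or q) there: s:T, t:F. ✓
Satisfying worlds: {t, u}.
So Diamond Box Box (not p or q) fails at the other 1 world.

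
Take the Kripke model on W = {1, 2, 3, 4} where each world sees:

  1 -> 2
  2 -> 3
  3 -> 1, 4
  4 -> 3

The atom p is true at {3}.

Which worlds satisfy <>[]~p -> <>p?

{1, 2, 4}

1: <>[]~p is F, <>p is F. ✓
2: <>[]~p is T, <>p is T. ✓
3: <>[]~p is T, <>p is F. ✗
4: <>[]~p is T, <>p is T. ✓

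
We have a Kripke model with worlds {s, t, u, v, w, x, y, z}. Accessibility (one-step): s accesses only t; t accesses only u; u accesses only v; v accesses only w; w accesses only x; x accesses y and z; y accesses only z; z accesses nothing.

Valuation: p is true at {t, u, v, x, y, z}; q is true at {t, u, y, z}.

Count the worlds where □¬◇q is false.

s: successors {t}; ¬◇q there: t:F. ✗
t: successors {u}; ¬◇q there: u:T. ✓
u: successors {v}; ¬◇q there: v:T. ✓
v: successors {w}; ¬◇q there: w:T. ✓
w: successors {x}; ¬◇q there: x:F. ✗
x: successors {y, z}; ¬◇q there: y:F, z:T. ✗
y: successors {z}; ¬◇q there: z:T. ✓
z: no successors, so □¬◇q holds vacuously. ✓
Satisfying worlds: {t, u, v, y, z}.
So □¬◇q fails at the other 3 worlds.

3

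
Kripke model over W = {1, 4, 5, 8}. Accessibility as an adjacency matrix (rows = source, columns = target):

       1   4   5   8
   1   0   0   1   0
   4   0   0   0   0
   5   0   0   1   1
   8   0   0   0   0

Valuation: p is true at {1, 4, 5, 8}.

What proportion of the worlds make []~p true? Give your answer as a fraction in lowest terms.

1/2

1: successors {5}; ~p there: 5:F. ✗
4: no successors, so []~p holds vacuously. ✓
5: successors {5, 8}; ~p there: 5:F, 8:F. ✗
8: no successors, so []~p holds vacuously. ✓
That's 2 of 4 worlds, so 2/4 = 1/2.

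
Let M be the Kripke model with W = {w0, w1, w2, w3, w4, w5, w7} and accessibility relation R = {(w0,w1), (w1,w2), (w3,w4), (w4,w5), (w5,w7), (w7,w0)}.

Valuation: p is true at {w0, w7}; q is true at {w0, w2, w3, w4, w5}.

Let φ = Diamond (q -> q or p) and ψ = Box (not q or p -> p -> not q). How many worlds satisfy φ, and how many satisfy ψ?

6 and 6

For Diamond (q -> q or p):
w0: successors {w1}; q -> q or p there: w1:T. ✓
w1: successors {w2}; q -> q or p there: w2:T. ✓
w2: no successors, so Diamond (q -> q or p) fails. ✗
w3: successors {w4}; q -> q or p there: w4:T. ✓
w4: successors {w5}; q -> q or p there: w5:T. ✓
w5: successors {w7}; q -> q or p there: w7:T. ✓
w7: successors {w0}; q -> q or p there: w0:T. ✓
— 6 worlds.
For Box (not q or p -> p -> not q):
w0: successors {w1}; not q or p -> p -> not q there: w1:T. ✓
w1: successors {w2}; not q or p -> p -> not q there: w2:T. ✓
w2: no successors, so Box (not q or p -> p -> not q) holds vacuously. ✓
w3: successors {w4}; not q or p -> p -> not q there: w4:T. ✓
w4: successors {w5}; not q or p -> p -> not q there: w5:T. ✓
w5: successors {w7}; not q or p -> p -> not q there: w7:T. ✓
w7: successors {w0}; not q or p -> p -> not q there: w0:F. ✗
— 6 worlds.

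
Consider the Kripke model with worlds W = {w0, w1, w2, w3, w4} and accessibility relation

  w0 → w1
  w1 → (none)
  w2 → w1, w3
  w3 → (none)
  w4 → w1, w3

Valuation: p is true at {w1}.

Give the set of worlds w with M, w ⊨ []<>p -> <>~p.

w0: []<>p is F, <>~p is F. ✓
w1: []<>p is T, <>~p is F. ✗
w2: []<>p is F, <>~p is T. ✓
w3: []<>p is T, <>~p is F. ✗
w4: []<>p is F, <>~p is T. ✓

{w0, w2, w4}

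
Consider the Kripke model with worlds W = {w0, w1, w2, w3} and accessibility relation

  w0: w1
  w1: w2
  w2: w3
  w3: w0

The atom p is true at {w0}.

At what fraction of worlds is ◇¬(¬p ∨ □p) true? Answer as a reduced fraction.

w0: successors {w1}; ¬(¬p ∨ □p) there: w1:F. ✗
w1: successors {w2}; ¬(¬p ∨ □p) there: w2:F. ✗
w2: successors {w3}; ¬(¬p ∨ □p) there: w3:F. ✗
w3: successors {w0}; ¬(¬p ∨ □p) there: w0:T. ✓
That's 1 of 4 worlds, so 1/4.

1/4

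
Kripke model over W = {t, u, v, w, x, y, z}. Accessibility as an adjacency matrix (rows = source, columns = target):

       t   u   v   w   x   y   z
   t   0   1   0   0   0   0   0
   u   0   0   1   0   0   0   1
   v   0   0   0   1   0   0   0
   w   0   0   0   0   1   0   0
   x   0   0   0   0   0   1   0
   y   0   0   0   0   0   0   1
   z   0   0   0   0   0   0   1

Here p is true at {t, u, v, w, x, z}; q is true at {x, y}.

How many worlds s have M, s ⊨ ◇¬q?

t: successors {u}; ¬q there: u:T. ✓
u: successors {v, z}; ¬q there: v:T, z:T. ✓
v: successors {w}; ¬q there: w:T. ✓
w: successors {x}; ¬q there: x:F. ✗
x: successors {y}; ¬q there: y:F. ✗
y: successors {z}; ¬q there: z:T. ✓
z: successors {z}; ¬q there: z:T. ✓
Satisfying worlds: {t, u, v, y, z}.

5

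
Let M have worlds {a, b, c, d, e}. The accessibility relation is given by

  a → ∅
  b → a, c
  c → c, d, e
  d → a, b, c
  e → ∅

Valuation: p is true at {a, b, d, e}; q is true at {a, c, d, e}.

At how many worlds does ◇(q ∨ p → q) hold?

3

a: no successors, so ◇(q ∨ p → q) fails. ✗
b: successors {a, c}; q ∨ p → q there: a:T, c:T. ✓
c: successors {c, d, e}; q ∨ p → q there: c:T, d:T, e:T. ✓
d: successors {a, b, c}; q ∨ p → q there: a:T, b:F, c:T. ✓
e: no successors, so ◇(q ∨ p → q) fails. ✗
Satisfying worlds: {b, c, d}.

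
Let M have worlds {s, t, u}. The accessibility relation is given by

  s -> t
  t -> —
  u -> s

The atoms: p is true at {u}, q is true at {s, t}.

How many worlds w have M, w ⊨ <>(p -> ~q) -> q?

2

s: <>(p -> ~q) is T, q is T. ✓
t: <>(p -> ~q) is F, q is T. ✓
u: <>(p -> ~q) is T, q is F. ✗
Satisfying worlds: {s, t}.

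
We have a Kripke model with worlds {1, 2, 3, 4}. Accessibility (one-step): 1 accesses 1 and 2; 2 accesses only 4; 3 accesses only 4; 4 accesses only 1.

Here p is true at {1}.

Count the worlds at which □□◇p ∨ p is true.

1: □□◇p is F, p is T. ✓
2: □□◇p is T, p is F. ✓
3: □□◇p is T, p is F. ✓
4: □□◇p is F, p is F. ✗
Satisfying worlds: {1, 2, 3}.

3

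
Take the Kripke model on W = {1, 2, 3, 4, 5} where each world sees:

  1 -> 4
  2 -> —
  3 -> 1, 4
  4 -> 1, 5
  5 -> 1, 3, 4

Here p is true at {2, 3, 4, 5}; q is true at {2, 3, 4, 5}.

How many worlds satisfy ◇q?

1: successors {4}; q there: 4:T. ✓
2: no successors, so ◇q fails. ✗
3: successors {1, 4}; q there: 1:F, 4:T. ✓
4: successors {1, 5}; q there: 1:F, 5:T. ✓
5: successors {1, 3, 4}; q there: 1:F, 3:T, 4:T. ✓
Satisfying worlds: {1, 3, 4, 5}.

4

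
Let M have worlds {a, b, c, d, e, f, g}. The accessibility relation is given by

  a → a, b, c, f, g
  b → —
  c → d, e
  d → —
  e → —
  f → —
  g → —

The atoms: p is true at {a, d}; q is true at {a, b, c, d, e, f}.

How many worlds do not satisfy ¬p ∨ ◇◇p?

1

a: ¬p is F, ◇◇p is T. ✓
b: ¬p is T, ◇◇p is F. ✓
c: ¬p is T, ◇◇p is F. ✓
d: ¬p is F, ◇◇p is F. ✗
e: ¬p is T, ◇◇p is F. ✓
f: ¬p is T, ◇◇p is F. ✓
g: ¬p is T, ◇◇p is F. ✓
Satisfying worlds: {a, b, c, e, f, g}.
So ¬p ∨ ◇◇p fails at the other 1 world.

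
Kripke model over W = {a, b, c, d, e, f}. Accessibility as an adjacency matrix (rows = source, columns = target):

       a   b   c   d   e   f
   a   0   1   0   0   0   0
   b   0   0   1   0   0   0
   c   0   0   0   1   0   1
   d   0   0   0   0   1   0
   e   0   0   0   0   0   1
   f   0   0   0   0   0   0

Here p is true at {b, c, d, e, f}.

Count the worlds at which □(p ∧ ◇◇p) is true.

3

a: successors {b}; p ∧ ◇◇p there: b:T. ✓
b: successors {c}; p ∧ ◇◇p there: c:T. ✓
c: successors {d, f}; p ∧ ◇◇p there: d:T, f:F. ✗
d: successors {e}; p ∧ ◇◇p there: e:F. ✗
e: successors {f}; p ∧ ◇◇p there: f:F. ✗
f: no successors, so □(p ∧ ◇◇p) holds vacuously. ✓
Satisfying worlds: {a, b, f}.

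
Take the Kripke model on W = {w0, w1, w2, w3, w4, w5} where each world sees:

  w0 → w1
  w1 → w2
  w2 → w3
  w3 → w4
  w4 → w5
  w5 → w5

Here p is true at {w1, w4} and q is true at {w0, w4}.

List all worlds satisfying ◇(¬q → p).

{w0, w3}

w0: successors {w1}; ¬q → p there: w1:T. ✓
w1: successors {w2}; ¬q → p there: w2:F. ✗
w2: successors {w3}; ¬q → p there: w3:F. ✗
w3: successors {w4}; ¬q → p there: w4:T. ✓
w4: successors {w5}; ¬q → p there: w5:F. ✗
w5: successors {w5}; ¬q → p there: w5:F. ✗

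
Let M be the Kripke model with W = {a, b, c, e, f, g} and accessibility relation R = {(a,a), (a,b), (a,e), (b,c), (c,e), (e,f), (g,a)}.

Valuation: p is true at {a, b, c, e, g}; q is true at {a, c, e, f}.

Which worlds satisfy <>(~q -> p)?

{a, b, c, e, g}

a: successors {a, b, e}; ~q -> p there: a:T, b:T, e:T. ✓
b: successors {c}; ~q -> p there: c:T. ✓
c: successors {e}; ~q -> p there: e:T. ✓
e: successors {f}; ~q -> p there: f:T. ✓
f: no successors, so <>(~q -> p) fails. ✗
g: successors {a}; ~q -> p there: a:T. ✓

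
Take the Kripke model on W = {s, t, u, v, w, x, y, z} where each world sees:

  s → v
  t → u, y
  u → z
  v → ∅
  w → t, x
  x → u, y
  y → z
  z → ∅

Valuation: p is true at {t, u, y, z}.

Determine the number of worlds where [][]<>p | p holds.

s: [][]<>p is T, p is F. ✓
t: [][]<>p is F, p is T. ✓
u: [][]<>p is T, p is T. ✓
v: [][]<>p is T, p is F. ✓
w: [][]<>p is T, p is F. ✓
x: [][]<>p is F, p is F. ✗
y: [][]<>p is T, p is T. ✓
z: [][]<>p is T, p is T. ✓
Satisfying worlds: {s, t, u, v, w, y, z}.

7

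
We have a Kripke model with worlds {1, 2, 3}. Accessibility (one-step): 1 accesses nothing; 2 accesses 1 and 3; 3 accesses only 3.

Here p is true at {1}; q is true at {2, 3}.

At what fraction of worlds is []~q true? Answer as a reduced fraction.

1: no successors, so []~q holds vacuously. ✓
2: successors {1, 3}; ~q there: 1:T, 3:F. ✗
3: successors {3}; ~q there: 3:F. ✗
That's 1 of 3 worlds, so 1/3.

1/3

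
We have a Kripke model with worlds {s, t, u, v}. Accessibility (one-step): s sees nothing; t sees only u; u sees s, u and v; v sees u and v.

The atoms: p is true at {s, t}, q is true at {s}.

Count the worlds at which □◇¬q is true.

3

s: no successors, so □◇¬q holds vacuously. ✓
t: successors {u}; ◇¬q there: u:T. ✓
u: successors {s, u, v}; ◇¬q there: s:F, u:T, v:T. ✗
v: successors {u, v}; ◇¬q there: u:T, v:T. ✓
Satisfying worlds: {s, t, v}.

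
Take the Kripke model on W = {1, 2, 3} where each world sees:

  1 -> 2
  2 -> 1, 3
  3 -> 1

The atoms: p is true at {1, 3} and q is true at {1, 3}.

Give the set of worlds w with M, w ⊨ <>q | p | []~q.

1: <>q | p is T, []~q is T. ✓
2: <>q | p is T, []~q is F. ✓
3: <>q | p is T, []~q is F. ✓

{1, 2, 3}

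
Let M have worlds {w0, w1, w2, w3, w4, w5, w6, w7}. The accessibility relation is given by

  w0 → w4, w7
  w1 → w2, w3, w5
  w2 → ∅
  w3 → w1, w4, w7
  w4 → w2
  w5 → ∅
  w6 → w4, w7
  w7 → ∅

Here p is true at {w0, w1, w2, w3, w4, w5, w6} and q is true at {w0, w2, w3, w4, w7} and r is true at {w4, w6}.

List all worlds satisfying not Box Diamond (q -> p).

w0: Box Diamond (q -> p) is F. ✓
w1: Box Diamond (q -> p) is F. ✓
w2: Box Diamond (q -> p) is T. ✗
w3: Box Diamond (q -> p) is F. ✓
w4: Box Diamond (q -> p) is F. ✓
w5: Box Diamond (q -> p) is T. ✗
w6: Box Diamond (q -> p) is F. ✓
w7: Box Diamond (q -> p) is T. ✗

{w0, w1, w3, w4, w6}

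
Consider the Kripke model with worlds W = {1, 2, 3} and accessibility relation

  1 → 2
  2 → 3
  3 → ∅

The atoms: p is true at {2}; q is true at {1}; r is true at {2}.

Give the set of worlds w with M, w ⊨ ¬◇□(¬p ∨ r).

1: ◇□(¬p ∨ r) is T. ✗
2: ◇□(¬p ∨ r) is T. ✗
3: ◇□(¬p ∨ r) is F. ✓

{3}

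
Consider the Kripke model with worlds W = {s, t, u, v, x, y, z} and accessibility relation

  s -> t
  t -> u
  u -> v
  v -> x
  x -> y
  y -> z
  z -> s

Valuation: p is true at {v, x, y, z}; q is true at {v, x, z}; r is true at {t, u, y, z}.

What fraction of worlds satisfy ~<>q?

4/7

s: <>q is F. ✓
t: <>q is F. ✓
u: <>q is T. ✗
v: <>q is T. ✗
x: <>q is F. ✓
y: <>q is T. ✗
z: <>q is F. ✓
That's 4 of 7 worlds, so 4/7.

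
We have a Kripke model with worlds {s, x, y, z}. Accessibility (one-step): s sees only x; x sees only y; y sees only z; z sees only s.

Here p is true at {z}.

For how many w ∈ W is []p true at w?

1

s: successors {x}; p there: x:F. ✗
x: successors {y}; p there: y:F. ✗
y: successors {z}; p there: z:T. ✓
z: successors {s}; p there: s:F. ✗
Satisfying worlds: {y}.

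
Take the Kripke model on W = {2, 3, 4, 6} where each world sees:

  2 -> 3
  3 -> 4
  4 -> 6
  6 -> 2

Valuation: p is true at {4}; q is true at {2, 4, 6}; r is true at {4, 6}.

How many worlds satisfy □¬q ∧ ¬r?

1

2: □¬q is T, ¬r is T. ✓
3: □¬q is F, ¬r is T. ✗
4: □¬q is F, ¬r is F. ✗
6: □¬q is F, ¬r is F. ✗
Satisfying worlds: {2}.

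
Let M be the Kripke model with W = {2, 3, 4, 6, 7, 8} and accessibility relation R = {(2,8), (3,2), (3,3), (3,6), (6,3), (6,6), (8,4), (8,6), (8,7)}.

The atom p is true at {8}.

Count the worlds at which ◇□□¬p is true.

4

2: successors {8}; □□¬p there: 8:T. ✓
3: successors {2, 3, 6}; □□¬p there: 2:T, 3:F, 6:T. ✓
4: no successors, so ◇□□¬p fails. ✗
6: successors {3, 6}; □□¬p there: 3:F, 6:T. ✓
7: no successors, so ◇□□¬p fails. ✗
8: successors {4, 6, 7}; □□¬p there: 4:T, 6:T, 7:T. ✓
Satisfying worlds: {2, 3, 6, 8}.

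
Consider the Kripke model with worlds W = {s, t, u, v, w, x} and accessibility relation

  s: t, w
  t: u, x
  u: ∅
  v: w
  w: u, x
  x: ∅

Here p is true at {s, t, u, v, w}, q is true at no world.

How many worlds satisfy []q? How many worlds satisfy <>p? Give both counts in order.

For []q:
s: successors {t, w}; q there: t:F, w:F. ✗
t: successors {u, x}; q there: u:F, x:F. ✗
u: no successors, so []q holds vacuously. ✓
v: successors {w}; q there: w:F. ✗
w: successors {u, x}; q there: u:F, x:F. ✗
x: no successors, so []q holds vacuously. ✓
— 2 worlds.
For <>p:
s: successors {t, w}; p there: t:T, w:T. ✓
t: successors {u, x}; p there: u:T, x:F. ✓
u: no successors, so <>p fails. ✗
v: successors {w}; p there: w:T. ✓
w: successors {u, x}; p there: u:T, x:F. ✓
x: no successors, so <>p fails. ✗
— 4 worlds.

2 and 4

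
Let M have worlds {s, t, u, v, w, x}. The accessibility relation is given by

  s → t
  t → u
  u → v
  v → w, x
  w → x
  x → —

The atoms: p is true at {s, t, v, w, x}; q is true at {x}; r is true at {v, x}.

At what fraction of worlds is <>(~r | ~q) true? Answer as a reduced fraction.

s: successors {t}; ~r | ~q there: t:T. ✓
t: successors {u}; ~r | ~q there: u:T. ✓
u: successors {v}; ~r | ~q there: v:T. ✓
v: successors {w, x}; ~r | ~q there: w:T, x:F. ✓
w: successors {x}; ~r | ~q there: x:F. ✗
x: no successors, so <>(~r | ~q) fails. ✗
That's 4 of 6 worlds, so 4/6 = 2/3.

2/3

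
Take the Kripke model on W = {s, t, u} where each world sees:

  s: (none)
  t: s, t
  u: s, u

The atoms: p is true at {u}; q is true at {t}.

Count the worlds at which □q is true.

1

s: no successors, so □q holds vacuously. ✓
t: successors {s, t}; q there: s:F, t:T. ✗
u: successors {s, u}; q there: s:F, u:F. ✗
Satisfying worlds: {s}.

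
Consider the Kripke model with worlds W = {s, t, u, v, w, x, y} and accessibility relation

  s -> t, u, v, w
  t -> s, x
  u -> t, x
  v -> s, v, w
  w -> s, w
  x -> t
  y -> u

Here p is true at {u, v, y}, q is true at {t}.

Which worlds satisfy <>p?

s: successors {t, u, v, w}; p there: t:F, u:T, v:T, w:F. ✓
t: successors {s, x}; p there: s:F, x:F. ✗
u: successors {t, x}; p there: t:F, x:F. ✗
v: successors {s, v, w}; p there: s:F, v:T, w:F. ✓
w: successors {s, w}; p there: s:F, w:F. ✗
x: successors {t}; p there: t:F. ✗
y: successors {u}; p there: u:T. ✓

{s, v, y}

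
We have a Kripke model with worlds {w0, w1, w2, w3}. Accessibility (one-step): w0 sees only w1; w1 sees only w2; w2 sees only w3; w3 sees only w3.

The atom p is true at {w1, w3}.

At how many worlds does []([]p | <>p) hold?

3

w0: successors {w1}; []p | <>p there: w1:F. ✗
w1: successors {w2}; []p | <>p there: w2:T. ✓
w2: successors {w3}; []p | <>p there: w3:T. ✓
w3: successors {w3}; []p | <>p there: w3:T. ✓
Satisfying worlds: {w1, w2, w3}.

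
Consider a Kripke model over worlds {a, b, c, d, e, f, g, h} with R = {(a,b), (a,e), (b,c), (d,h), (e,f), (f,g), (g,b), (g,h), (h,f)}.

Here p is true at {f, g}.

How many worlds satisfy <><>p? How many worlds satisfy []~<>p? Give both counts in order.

5 and 3

For <><>p:
a: successors {b, e}; <>p there: b:F, e:T. ✓
b: successors {c}; <>p there: c:F. ✗
c: no successors, so <><>p fails. ✗
d: successors {h}; <>p there: h:T. ✓
e: successors {f}; <>p there: f:T. ✓
f: successors {g}; <>p there: g:F. ✗
g: successors {b, h}; <>p there: b:F, h:T. ✓
h: successors {f}; <>p there: f:T. ✓
— 5 worlds.
For []~<>p:
a: successors {b, e}; ~<>p there: b:T, e:F. ✗
b: successors {c}; ~<>p there: c:T. ✓
c: no successors, so []~<>p holds vacuously. ✓
d: successors {h}; ~<>p there: h:F. ✗
e: successors {f}; ~<>p there: f:F. ✗
f: successors {g}; ~<>p there: g:T. ✓
g: successors {b, h}; ~<>p there: b:T, h:F. ✗
h: successors {f}; ~<>p there: f:F. ✗
— 3 worlds.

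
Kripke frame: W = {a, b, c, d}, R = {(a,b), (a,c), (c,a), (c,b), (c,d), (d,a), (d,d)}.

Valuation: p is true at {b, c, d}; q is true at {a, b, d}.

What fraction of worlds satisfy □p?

a: successors {b, c}; p there: b:T, c:T. ✓
b: no successors, so □p holds vacuously. ✓
c: successors {a, b, d}; p there: a:F, b:T, d:T. ✗
d: successors {a, d}; p there: a:F, d:T. ✗
That's 2 of 4 worlds, so 2/4 = 1/2.

1/2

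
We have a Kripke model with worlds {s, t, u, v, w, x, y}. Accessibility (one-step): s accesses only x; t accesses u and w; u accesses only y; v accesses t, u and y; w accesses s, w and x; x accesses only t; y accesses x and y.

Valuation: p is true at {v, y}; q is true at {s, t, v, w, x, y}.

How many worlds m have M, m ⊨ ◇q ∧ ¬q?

s: ◇q is T, ¬q is F. ✗
t: ◇q is T, ¬q is F. ✗
u: ◇q is T, ¬q is T. ✓
v: ◇q is T, ¬q is F. ✗
w: ◇q is T, ¬q is F. ✗
x: ◇q is T, ¬q is F. ✗
y: ◇q is T, ¬q is F. ✗
Satisfying worlds: {u}.

1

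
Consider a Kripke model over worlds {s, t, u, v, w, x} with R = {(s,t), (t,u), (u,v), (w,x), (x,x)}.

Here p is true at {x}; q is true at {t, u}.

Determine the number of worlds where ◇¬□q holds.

3

s: successors {t}; ¬□q there: t:F. ✗
t: successors {u}; ¬□q there: u:T. ✓
u: successors {v}; ¬□q there: v:F. ✗
v: no successors, so ◇¬□q fails. ✗
w: successors {x}; ¬□q there: x:T. ✓
x: successors {x}; ¬□q there: x:T. ✓
Satisfying worlds: {t, w, x}.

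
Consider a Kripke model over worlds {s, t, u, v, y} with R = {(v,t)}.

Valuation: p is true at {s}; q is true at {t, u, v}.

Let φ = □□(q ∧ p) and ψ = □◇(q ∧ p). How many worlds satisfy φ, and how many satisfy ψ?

5 and 4

For □□(q ∧ p):
s: no successors, so □□(q ∧ p) holds vacuously. ✓
t: no successors, so □□(q ∧ p) holds vacuously. ✓
u: no successors, so □□(q ∧ p) holds vacuously. ✓
v: successors {t}; □(q ∧ p) there: t:T. ✓
y: no successors, so □□(q ∧ p) holds vacuously. ✓
— 5 worlds.
For □◇(q ∧ p):
s: no successors, so □◇(q ∧ p) holds vacuously. ✓
t: no successors, so □◇(q ∧ p) holds vacuously. ✓
u: no successors, so □◇(q ∧ p) holds vacuously. ✓
v: successors {t}; ◇(q ∧ p) there: t:F. ✗
y: no successors, so □◇(q ∧ p) holds vacuously. ✓
— 4 worlds.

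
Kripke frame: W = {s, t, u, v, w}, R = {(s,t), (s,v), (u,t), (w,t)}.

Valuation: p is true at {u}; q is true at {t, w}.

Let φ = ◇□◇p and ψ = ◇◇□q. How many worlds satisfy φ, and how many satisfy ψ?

3 and 0

For ◇□◇p:
s: successors {t, v}; □◇p there: t:T, v:T. ✓
t: no successors, so ◇□◇p fails. ✗
u: successors {t}; □◇p there: t:T. ✓
v: no successors, so ◇□◇p fails. ✗
w: successors {t}; □◇p there: t:T. ✓
— 3 worlds.
For ◇◇□q:
s: successors {t, v}; ◇□q there: t:F, v:F. ✗
t: no successors, so ◇◇□q fails. ✗
u: successors {t}; ◇□q there: t:F. ✗
v: no successors, so ◇◇□q fails. ✗
w: successors {t}; ◇□q there: t:F. ✗
— 0 worlds.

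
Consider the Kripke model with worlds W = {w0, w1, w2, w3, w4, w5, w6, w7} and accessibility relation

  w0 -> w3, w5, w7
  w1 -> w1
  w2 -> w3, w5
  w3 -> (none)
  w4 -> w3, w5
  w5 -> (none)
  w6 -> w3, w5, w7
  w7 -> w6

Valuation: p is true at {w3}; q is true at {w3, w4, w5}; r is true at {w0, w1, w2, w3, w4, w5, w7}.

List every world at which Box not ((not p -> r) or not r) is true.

{w3, w5}

w0: successors {w3, w5, w7}; not ((not p -> r) or not r) there: w3:F, w5:F, w7:F. ✗
w1: successors {w1}; not ((not p -> r) or not r) there: w1:F. ✗
w2: successors {w3, w5}; not ((not p -> r) or not r) there: w3:F, w5:F. ✗
w3: no successors, so Box not ((not p -> r) or not r) holds vacuously. ✓
w4: successors {w3, w5}; not ((not p -> r) or not r) there: w3:F, w5:F. ✗
w5: no successors, so Box not ((not p -> r) or not r) holds vacuously. ✓
w6: successors {w3, w5, w7}; not ((not p -> r) or not r) there: w3:F, w5:F, w7:F. ✗
w7: successors {w6}; not ((not p -> r) or not r) there: w6:F. ✗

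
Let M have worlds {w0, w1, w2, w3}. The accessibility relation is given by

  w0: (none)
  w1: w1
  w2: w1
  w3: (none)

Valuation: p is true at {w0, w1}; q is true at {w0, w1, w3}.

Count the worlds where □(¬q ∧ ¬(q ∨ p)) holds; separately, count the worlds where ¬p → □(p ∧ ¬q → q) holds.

For □(¬q ∧ ¬(q ∨ p)):
w0: no successors, so □(¬q ∧ ¬(q ∨ p)) holds vacuously. ✓
w1: successors {w1}; ¬q ∧ ¬(q ∨ p) there: w1:F. ✗
w2: successors {w1}; ¬q ∧ ¬(q ∨ p) there: w1:F. ✗
w3: no successors, so □(¬q ∧ ¬(q ∨ p)) holds vacuously. ✓
— 2 worlds.
For ¬p → □(p ∧ ¬q → q):
w0: ¬p is F, □(p ∧ ¬q → q) is T. ✓
w1: ¬p is F, □(p ∧ ¬q → q) is T. ✓
w2: ¬p is T, □(p ∧ ¬q → q) is T. ✓
w3: ¬p is T, □(p ∧ ¬q → q) is T. ✓
— 4 worlds.

2 and 4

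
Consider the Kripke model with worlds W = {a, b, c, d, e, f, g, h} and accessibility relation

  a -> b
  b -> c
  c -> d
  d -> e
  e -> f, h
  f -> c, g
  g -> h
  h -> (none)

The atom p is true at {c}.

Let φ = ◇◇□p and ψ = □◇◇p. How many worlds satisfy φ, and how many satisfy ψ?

For ◇◇□p:
a: successors {b}; ◇□p there: b:F. ✗
b: successors {c}; ◇□p there: c:F. ✗
c: successors {d}; ◇□p there: d:F. ✗
d: successors {e}; ◇□p there: e:T. ✓
e: successors {f, h}; ◇□p there: f:F, h:F. ✗
f: successors {c, g}; ◇□p there: c:F, g:T. ✓
g: successors {h}; ◇□p there: h:F. ✗
h: no successors, so ◇◇□p fails. ✗
— 2 worlds.
For □◇◇p:
a: successors {b}; ◇◇p there: b:F. ✗
b: successors {c}; ◇◇p there: c:F. ✗
c: successors {d}; ◇◇p there: d:F. ✗
d: successors {e}; ◇◇p there: e:T. ✓
e: successors {f, h}; ◇◇p there: f:F, h:F. ✗
f: successors {c, g}; ◇◇p there: c:F, g:F. ✗
g: successors {h}; ◇◇p there: h:F. ✗
h: no successors, so □◇◇p holds vacuously. ✓
— 2 worlds.

2 and 2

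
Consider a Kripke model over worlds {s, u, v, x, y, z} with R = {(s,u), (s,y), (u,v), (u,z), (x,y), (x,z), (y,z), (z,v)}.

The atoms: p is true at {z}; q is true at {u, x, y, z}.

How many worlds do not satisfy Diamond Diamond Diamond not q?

4

s: successors {u, y}; Diamond Diamond not q there: u:T, y:T. ✓
u: successors {v, z}; Diamond Diamond not q there: v:F, z:F. ✗
v: no successors, so Diamond Diamond Diamond not q fails. ✗
x: successors {y, z}; Diamond Diamond not q there: y:T, z:F. ✓
y: successors {z}; Diamond Diamond not q there: z:F. ✗
z: successors {v}; Diamond Diamond not q there: v:F. ✗
Satisfying worlds: {s, x}.
So Diamond Diamond Diamond not q fails at the other 4 worlds.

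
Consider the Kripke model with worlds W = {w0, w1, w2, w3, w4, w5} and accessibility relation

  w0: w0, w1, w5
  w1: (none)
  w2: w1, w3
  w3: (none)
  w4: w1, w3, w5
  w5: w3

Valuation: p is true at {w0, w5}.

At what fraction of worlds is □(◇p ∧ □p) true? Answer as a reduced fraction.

1/3

w0: successors {w0, w1, w5}; ◇p ∧ □p there: w0:F, w1:F, w5:F. ✗
w1: no successors, so □(◇p ∧ □p) holds vacuously. ✓
w2: successors {w1, w3}; ◇p ∧ □p there: w1:F, w3:F. ✗
w3: no successors, so □(◇p ∧ □p) holds vacuously. ✓
w4: successors {w1, w3, w5}; ◇p ∧ □p there: w1:F, w3:F, w5:F. ✗
w5: successors {w3}; ◇p ∧ □p there: w3:F. ✗
That's 2 of 6 worlds, so 2/6 = 1/3.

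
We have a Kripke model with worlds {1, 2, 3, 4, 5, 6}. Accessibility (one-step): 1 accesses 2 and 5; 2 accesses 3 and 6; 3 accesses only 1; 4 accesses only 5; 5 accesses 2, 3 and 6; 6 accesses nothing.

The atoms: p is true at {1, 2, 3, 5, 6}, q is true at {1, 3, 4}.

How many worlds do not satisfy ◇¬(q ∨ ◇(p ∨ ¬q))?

4

1: successors {2, 5}; ¬(q ∨ ◇(p ∨ ¬q)) there: 2:F, 5:F. ✗
2: successors {3, 6}; ¬(q ∨ ◇(p ∨ ¬q)) there: 3:F, 6:T. ✓
3: successors {1}; ¬(q ∨ ◇(p ∨ ¬q)) there: 1:F. ✗
4: successors {5}; ¬(q ∨ ◇(p ∨ ¬q)) there: 5:F. ✗
5: successors {2, 3, 6}; ¬(q ∨ ◇(p ∨ ¬q)) there: 2:F, 3:F, 6:T. ✓
6: no successors, so ◇¬(q ∨ ◇(p ∨ ¬q)) fails. ✗
Satisfying worlds: {2, 5}.
So ◇¬(q ∨ ◇(p ∨ ¬q)) fails at the other 4 worlds.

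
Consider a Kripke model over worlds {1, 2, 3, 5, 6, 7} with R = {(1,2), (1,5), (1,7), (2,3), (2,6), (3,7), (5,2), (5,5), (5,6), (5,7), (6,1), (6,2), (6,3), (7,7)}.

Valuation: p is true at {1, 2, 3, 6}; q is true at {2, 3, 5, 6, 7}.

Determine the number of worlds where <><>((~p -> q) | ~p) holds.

6

1: successors {2, 5, 7}; <>((~p -> q) | ~p) there: 2:T, 5:T, 7:T. ✓
2: successors {3, 6}; <>((~p -> q) | ~p) there: 3:T, 6:T. ✓
3: successors {7}; <>((~p -> q) | ~p) there: 7:T. ✓
5: successors {2, 5, 6, 7}; <>((~p -> q) | ~p) there: 2:T, 5:T, 6:T, 7:T. ✓
6: successors {1, 2, 3}; <>((~p -> q) | ~p) there: 1:T, 2:T, 3:T. ✓
7: successors {7}; <>((~p -> q) | ~p) there: 7:T. ✓
Satisfying worlds: {1, 2, 3, 5, 6, 7}.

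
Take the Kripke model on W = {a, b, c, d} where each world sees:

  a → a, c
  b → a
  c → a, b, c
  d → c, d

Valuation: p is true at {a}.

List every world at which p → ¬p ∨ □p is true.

a: p is T, ¬p ∨ □p is F. ✗
b: p is F, ¬p ∨ □p is T. ✓
c: p is F, ¬p ∨ □p is T. ✓
d: p is F, ¬p ∨ □p is T. ✓

{b, c, d}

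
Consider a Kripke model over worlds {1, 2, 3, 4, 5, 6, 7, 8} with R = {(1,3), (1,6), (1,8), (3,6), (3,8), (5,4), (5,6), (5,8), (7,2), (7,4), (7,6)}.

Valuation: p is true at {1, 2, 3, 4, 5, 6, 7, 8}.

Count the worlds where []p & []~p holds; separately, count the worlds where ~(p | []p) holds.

4 and 0

For []p & []~p:
1: []p is T, []~p is F. ✗
2: []p is T, []~p is T. ✓
3: []p is T, []~p is F. ✗
4: []p is T, []~p is T. ✓
5: []p is T, []~p is F. ✗
6: []p is T, []~p is T. ✓
7: []p is T, []~p is F. ✗
8: []p is T, []~p is T. ✓
— 4 worlds.
For ~(p | []p):
1: p | []p is T. ✗
2: p | []p is T. ✗
3: p | []p is T. ✗
4: p | []p is T. ✗
5: p | []p is T. ✗
6: p | []p is T. ✗
7: p | []p is T. ✗
8: p | []p is T. ✗
— 0 worlds.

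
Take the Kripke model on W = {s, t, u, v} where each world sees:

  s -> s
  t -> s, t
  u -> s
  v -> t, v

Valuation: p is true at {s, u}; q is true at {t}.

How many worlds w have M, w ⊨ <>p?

s: successors {s}; p there: s:T. ✓
t: successors {s, t}; p there: s:T, t:F. ✓
u: successors {s}; p there: s:T. ✓
v: successors {t, v}; p there: t:F, v:F. ✗
Satisfying worlds: {s, t, u}.

3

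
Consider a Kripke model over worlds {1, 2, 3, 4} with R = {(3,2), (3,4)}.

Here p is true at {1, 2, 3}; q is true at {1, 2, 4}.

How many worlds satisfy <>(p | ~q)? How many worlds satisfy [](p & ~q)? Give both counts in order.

For <>(p | ~q):
1: no successors, so <>(p | ~q) fails. ✗
2: no successors, so <>(p | ~q) fails. ✗
3: successors {2, 4}; p | ~q there: 2:T, 4:F. ✓
4: no successors, so <>(p | ~q) fails. ✗
— 1 world.
For [](p & ~q):
1: no successors, so [](p & ~q) holds vacuously. ✓
2: no successors, so [](p & ~q) holds vacuously. ✓
3: successors {2, 4}; p & ~q there: 2:F, 4:F. ✗
4: no successors, so [](p & ~q) holds vacuously. ✓
— 3 worlds.

1 and 3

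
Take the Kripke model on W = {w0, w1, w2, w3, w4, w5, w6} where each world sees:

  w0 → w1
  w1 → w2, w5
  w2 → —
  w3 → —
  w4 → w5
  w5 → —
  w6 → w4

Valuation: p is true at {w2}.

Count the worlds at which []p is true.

3

w0: successors {w1}; p there: w1:F. ✗
w1: successors {w2, w5}; p there: w2:T, w5:F. ✗
w2: no successors, so []p holds vacuously. ✓
w3: no successors, so []p holds vacuously. ✓
w4: successors {w5}; p there: w5:F. ✗
w5: no successors, so []p holds vacuously. ✓
w6: successors {w4}; p there: w4:F. ✗
Satisfying worlds: {w2, w3, w5}.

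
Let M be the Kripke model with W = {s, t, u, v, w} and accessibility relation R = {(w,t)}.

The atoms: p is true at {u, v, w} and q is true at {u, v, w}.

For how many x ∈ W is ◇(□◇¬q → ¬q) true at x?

s: no successors, so ◇(□◇¬q → ¬q) fails. ✗
t: no successors, so ◇(□◇¬q → ¬q) fails. ✗
u: no successors, so ◇(□◇¬q → ¬q) fails. ✗
v: no successors, so ◇(□◇¬q → ¬q) fails. ✗
w: successors {t}; □◇¬q → ¬q there: t:T. ✓
Satisfying worlds: {w}.

1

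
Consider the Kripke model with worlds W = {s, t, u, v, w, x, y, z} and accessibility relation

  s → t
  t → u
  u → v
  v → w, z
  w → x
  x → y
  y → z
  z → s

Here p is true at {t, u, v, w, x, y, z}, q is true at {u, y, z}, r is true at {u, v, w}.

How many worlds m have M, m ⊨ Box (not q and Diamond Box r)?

2

s: successors {t}; not q and Diamond Box r there: t:T. ✓
t: successors {u}; not q and Diamond Box r there: u:F. ✗
u: successors {v}; not q and Diamond Box r there: v:F. ✗
v: successors {w, z}; not q and Diamond Box r there: w:F, z:F. ✗
w: successors {x}; not q and Diamond Box r there: x:F. ✗
x: successors {y}; not q and Diamond Box r there: y:F. ✗
y: successors {z}; not q and Diamond Box r there: z:F. ✗
z: successors {s}; not q and Diamond Box r there: s:T. ✓
Satisfying worlds: {s, z}.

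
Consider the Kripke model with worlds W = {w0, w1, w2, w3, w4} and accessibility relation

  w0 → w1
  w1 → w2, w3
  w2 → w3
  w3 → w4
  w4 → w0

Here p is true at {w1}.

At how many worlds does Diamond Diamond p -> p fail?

1

w0: Diamond Diamond p is F, p is F. ✓
w1: Diamond Diamond p is F, p is T. ✓
w2: Diamond Diamond p is F, p is F. ✓
w3: Diamond Diamond p is F, p is F. ✓
w4: Diamond Diamond p is T, p is F. ✗
Satisfying worlds: {w0, w1, w2, w3}.
So Diamond Diamond p -> p fails at the other 1 world.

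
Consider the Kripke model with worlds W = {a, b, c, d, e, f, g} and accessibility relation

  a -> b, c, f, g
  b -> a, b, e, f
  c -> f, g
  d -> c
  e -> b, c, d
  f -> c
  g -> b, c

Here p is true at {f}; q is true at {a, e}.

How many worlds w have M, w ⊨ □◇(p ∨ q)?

3

a: successors {b, c, f, g}; ◇(p ∨ q) there: b:T, c:T, f:F, g:F. ✗
b: successors {a, b, e, f}; ◇(p ∨ q) there: a:T, b:T, e:F, f:F. ✗
c: successors {f, g}; ◇(p ∨ q) there: f:F, g:F. ✗
d: successors {c}; ◇(p ∨ q) there: c:T. ✓
e: successors {b, c, d}; ◇(p ∨ q) there: b:T, c:T, d:F. ✗
f: successors {c}; ◇(p ∨ q) there: c:T. ✓
g: successors {b, c}; ◇(p ∨ q) there: b:T, c:T. ✓
Satisfying worlds: {d, f, g}.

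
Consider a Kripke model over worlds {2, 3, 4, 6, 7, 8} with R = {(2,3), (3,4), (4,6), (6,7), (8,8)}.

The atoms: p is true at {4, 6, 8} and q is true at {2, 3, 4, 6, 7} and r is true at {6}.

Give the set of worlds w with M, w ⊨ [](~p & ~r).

{2, 6, 7}

2: successors {3}; ~p & ~r there: 3:T. ✓
3: successors {4}; ~p & ~r there: 4:F. ✗
4: successors {6}; ~p & ~r there: 6:F. ✗
6: successors {7}; ~p & ~r there: 7:T. ✓
7: no successors, so [](~p & ~r) holds vacuously. ✓
8: successors {8}; ~p & ~r there: 8:F. ✗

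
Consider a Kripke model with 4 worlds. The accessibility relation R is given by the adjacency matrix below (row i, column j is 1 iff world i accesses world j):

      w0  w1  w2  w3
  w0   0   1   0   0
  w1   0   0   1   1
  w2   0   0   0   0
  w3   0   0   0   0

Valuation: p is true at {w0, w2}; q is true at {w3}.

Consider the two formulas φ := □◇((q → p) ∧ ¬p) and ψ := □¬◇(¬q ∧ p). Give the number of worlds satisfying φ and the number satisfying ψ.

For □◇((q → p) ∧ ¬p):
w0: successors {w1}; ◇((q → p) ∧ ¬p) there: w1:F. ✗
w1: successors {w2, w3}; ◇((q → p) ∧ ¬p) there: w2:F, w3:F. ✗
w2: no successors, so □◇((q → p) ∧ ¬p) holds vacuously. ✓
w3: no successors, so □◇((q → p) ∧ ¬p) holds vacuously. ✓
— 2 worlds.
For □¬◇(¬q ∧ p):
w0: successors {w1}; ¬◇(¬q ∧ p) there: w1:F. ✗
w1: successors {w2, w3}; ¬◇(¬q ∧ p) there: w2:T, w3:T. ✓
w2: no successors, so □¬◇(¬q ∧ p) holds vacuously. ✓
w3: no successors, so □¬◇(¬q ∧ p) holds vacuously. ✓
— 3 worlds.

2 and 3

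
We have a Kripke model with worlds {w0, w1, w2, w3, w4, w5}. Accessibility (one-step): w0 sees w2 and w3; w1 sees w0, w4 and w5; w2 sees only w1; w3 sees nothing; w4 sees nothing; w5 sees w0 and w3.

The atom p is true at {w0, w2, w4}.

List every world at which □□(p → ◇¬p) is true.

w0: successors {w2, w3}; □(p → ◇¬p) there: w2:T, w3:T. ✓
w1: successors {w0, w4, w5}; □(p → ◇¬p) there: w0:T, w4:T, w5:T. ✓
w2: successors {w1}; □(p → ◇¬p) there: w1:F. ✗
w3: no successors, so □□(p → ◇¬p) holds vacuously. ✓
w4: no successors, so □□(p → ◇¬p) holds vacuously. ✓
w5: successors {w0, w3}; □(p → ◇¬p) there: w0:T, w3:T. ✓

{w0, w1, w3, w4, w5}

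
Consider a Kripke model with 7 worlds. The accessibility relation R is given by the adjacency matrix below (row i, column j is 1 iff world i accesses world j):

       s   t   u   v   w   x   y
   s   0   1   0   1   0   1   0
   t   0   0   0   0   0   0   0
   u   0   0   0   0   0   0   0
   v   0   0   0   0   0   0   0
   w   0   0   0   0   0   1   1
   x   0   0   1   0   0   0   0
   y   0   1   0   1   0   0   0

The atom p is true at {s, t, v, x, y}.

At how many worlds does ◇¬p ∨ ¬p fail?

s: ◇¬p is F, ¬p is F. ✗
t: ◇¬p is F, ¬p is F. ✗
u: ◇¬p is F, ¬p is T. ✓
v: ◇¬p is F, ¬p is F. ✗
w: ◇¬p is F, ¬p is T. ✓
x: ◇¬p is T, ¬p is F. ✓
y: ◇¬p is F, ¬p is F. ✗
Satisfying worlds: {u, w, x}.
So ◇¬p ∨ ¬p fails at the other 4 worlds.

4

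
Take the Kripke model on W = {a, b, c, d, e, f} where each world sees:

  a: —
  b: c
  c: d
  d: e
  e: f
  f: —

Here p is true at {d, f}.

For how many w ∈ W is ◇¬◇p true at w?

2

a: no successors, so ◇¬◇p fails. ✗
b: successors {c}; ¬◇p there: c:F. ✗
c: successors {d}; ¬◇p there: d:T. ✓
d: successors {e}; ¬◇p there: e:F. ✗
e: successors {f}; ¬◇p there: f:T. ✓
f: no successors, so ◇¬◇p fails. ✗
Satisfying worlds: {c, e}.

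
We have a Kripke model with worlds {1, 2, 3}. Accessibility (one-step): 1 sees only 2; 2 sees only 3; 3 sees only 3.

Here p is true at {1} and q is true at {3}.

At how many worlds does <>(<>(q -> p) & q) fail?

3

1: successors {2}; <>(q -> p) & q there: 2:F. ✗
2: successors {3}; <>(q -> p) & q there: 3:F. ✗
3: successors {3}; <>(q -> p) & q there: 3:F. ✗
Satisfying worlds: ∅.
So <>(<>(q -> p) & q) fails at the other 3 worlds.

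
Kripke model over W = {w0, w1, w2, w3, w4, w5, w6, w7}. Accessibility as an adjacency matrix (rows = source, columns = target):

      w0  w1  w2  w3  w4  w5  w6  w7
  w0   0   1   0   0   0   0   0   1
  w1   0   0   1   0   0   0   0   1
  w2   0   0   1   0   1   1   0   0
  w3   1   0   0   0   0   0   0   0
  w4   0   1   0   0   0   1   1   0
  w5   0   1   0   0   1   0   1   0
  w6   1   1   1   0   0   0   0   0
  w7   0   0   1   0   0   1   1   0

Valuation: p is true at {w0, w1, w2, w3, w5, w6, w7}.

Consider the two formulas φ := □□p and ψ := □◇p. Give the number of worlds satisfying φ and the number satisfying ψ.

For □□p:
w0: successors {w1, w7}; □p there: w1:T, w7:T. ✓
w1: successors {w2, w7}; □p there: w2:F, w7:T. ✗
w2: successors {w2, w4, w5}; □p there: w2:F, w4:T, w5:F. ✗
w3: successors {w0}; □p there: w0:T. ✓
w4: successors {w1, w5, w6}; □p there: w1:T, w5:F, w6:T. ✗
w5: successors {w1, w4, w6}; □p there: w1:T, w4:T, w6:T. ✓
w6: successors {w0, w1, w2}; □p there: w0:T, w1:T, w2:F. ✗
w7: successors {w2, w5, w6}; □p there: w2:F, w5:F, w6:T. ✗
— 3 worlds.
For □◇p:
w0: successors {w1, w7}; ◇p there: w1:T, w7:T. ✓
w1: successors {w2, w7}; ◇p there: w2:T, w7:T. ✓
w2: successors {w2, w4, w5}; ◇p there: w2:T, w4:T, w5:T. ✓
w3: successors {w0}; ◇p there: w0:T. ✓
w4: successors {w1, w5, w6}; ◇p there: w1:T, w5:T, w6:T. ✓
w5: successors {w1, w4, w6}; ◇p there: w1:T, w4:T, w6:T. ✓
w6: successors {w0, w1, w2}; ◇p there: w0:T, w1:T, w2:T. ✓
w7: successors {w2, w5, w6}; ◇p there: w2:T, w5:T, w6:T. ✓
— 8 worlds.

3 and 8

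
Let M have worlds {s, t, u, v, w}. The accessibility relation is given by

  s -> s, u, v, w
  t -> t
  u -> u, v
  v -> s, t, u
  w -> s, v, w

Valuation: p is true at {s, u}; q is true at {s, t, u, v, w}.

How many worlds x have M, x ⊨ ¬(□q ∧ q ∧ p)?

3

s: □q ∧ q ∧ p is T. ✗
t: □q ∧ q ∧ p is F. ✓
u: □q ∧ q ∧ p is T. ✗
v: □q ∧ q ∧ p is F. ✓
w: □q ∧ q ∧ p is F. ✓
Satisfying worlds: {t, v, w}.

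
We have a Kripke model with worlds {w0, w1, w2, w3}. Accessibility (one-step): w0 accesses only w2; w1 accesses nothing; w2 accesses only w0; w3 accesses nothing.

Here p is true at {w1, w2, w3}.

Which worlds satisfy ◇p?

{w0}

w0: successors {w2}; p there: w2:T. ✓
w1: no successors, so ◇p fails. ✗
w2: successors {w0}; p there: w0:F. ✗
w3: no successors, so ◇p fails. ✗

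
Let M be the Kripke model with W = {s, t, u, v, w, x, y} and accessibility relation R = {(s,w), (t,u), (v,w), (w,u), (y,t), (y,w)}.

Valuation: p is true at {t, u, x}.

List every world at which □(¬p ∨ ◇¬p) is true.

{s, u, v, x}

s: successors {w}; ¬p ∨ ◇¬p there: w:T. ✓
t: successors {u}; ¬p ∨ ◇¬p there: u:F. ✗
u: no successors, so □(¬p ∨ ◇¬p) holds vacuously. ✓
v: successors {w}; ¬p ∨ ◇¬p there: w:T. ✓
w: successors {u}; ¬p ∨ ◇¬p there: u:F. ✗
x: no successors, so □(¬p ∨ ◇¬p) holds vacuously. ✓
y: successors {t, w}; ¬p ∨ ◇¬p there: t:F, w:T. ✗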